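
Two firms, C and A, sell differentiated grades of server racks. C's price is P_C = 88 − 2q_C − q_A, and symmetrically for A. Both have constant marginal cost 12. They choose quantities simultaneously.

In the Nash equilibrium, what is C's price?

Firm C's profit: π = q_C(88 − 2q_C − q_A) − 12q_C.
∂π/∂q_C = 76 − 4q_C − q_A = 0 ⇒ q_C = 19 − 0.25q_A.
By symmetry q_A = q_C; substituting into the reaction function, 1.25q_C = 19 and q_C = 15.2.
P_C = 88 − 2·15.2 − 15.2 = 42.4.

42.4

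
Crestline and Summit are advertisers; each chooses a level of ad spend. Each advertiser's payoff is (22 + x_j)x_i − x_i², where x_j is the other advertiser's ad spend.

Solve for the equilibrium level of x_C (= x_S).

22

Crestline's payoff is (22 + x_S)x_C − x_C².
∂π/∂x_C = 22 + x_S − 2x_C = 0, so x_C = 11 + 0.5x_S.
Setting x_C = x_S in the reaction function: x_C = 11 + 0.5x_C, so x_C = 11 / 0.5 = 22.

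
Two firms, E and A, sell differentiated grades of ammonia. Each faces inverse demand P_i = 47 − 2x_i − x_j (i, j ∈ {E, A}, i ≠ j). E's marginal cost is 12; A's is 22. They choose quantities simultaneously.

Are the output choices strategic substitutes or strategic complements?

Firm E's profit: π = x_E(47 − 2x_E − x_A) − 12x_E.
∂π/∂x_E = 35 − 4x_E − x_A = 0 ⇒ x_E = 8.75 − 0.25x_A.
The best-response slope dx_E/dx_A = −0.25 < 0: the reaction function is downward-sloping, so the choices are strategic substitutes.

strategic substitutes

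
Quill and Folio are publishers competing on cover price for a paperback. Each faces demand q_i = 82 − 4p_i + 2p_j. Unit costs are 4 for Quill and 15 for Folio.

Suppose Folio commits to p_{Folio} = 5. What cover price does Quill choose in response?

Quill's profit: π = (p_{Quill} − 4)(82 − 4p_{Quill} + 2p_{Folio}).
∂π/∂p_{Quill} = 98 − 8p_{Quill} + 2p_{Folio} = 0 ⇒ p_{Quill} = 12.25 + 0.25p_{Folio}.
At p_{Folio} = 5: p_{Quill} = 12.25 + 0.25·5 = 13.5.

13.5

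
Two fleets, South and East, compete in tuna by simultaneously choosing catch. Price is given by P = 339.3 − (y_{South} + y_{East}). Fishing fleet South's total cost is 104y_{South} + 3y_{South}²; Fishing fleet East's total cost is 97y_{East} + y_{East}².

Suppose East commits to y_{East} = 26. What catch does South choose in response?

Fishing fleet South's profit: π = y_{South}(339.3 − (y_{South} + y_{East})) − 104y_{South} − 3y_{South}².
∂π/∂y_{South} = 235.3 − 8y_{South} − y_{East} = 0, so y_{South} = 29.4125 − 0.125y_{East}.
At y_{East} = 26: y_{South} = 29.4125 − 0.125·26 = 26.1625.

26.1625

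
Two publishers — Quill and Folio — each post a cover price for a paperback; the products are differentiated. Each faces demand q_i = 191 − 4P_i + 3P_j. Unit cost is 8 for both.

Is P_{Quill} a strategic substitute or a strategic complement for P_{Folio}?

Quill's profit: π = (P_{Quill} − 8)(191 − 4P_{Quill} + 3P_{Folio}).
∂π/∂P_{Quill} = 223 − 8P_{Quill} + 3P_{Folio} = 0 ⇒ P_{Quill} = 27.875 + 0.375P_{Folio}.
The best-response slope dP_{Quill}/dP_{Folio} = 0.375 > 0: the reaction function is upward-sloping, so the choices are strategic complements.

strategic complements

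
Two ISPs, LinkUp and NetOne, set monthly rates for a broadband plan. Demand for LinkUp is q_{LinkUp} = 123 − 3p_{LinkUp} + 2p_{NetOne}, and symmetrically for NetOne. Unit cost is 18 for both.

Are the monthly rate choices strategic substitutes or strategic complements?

strategic complements

LinkUp's profit: π = (p_{LinkUp} − 18)(123 − 3p_{LinkUp} + 2p_{NetOne}).
∂π/∂p_{LinkUp} = 177 − 6p_{LinkUp} + 2p_{NetOne} = 0 ⇒ p_{LinkUp} = 29.5 + (1/3)p_{NetOne}.
The best-response slope dp_{LinkUp}/dp_{NetOne} = 1/3 > 0: the reaction function is upward-sloping, so the choices are strategic complements.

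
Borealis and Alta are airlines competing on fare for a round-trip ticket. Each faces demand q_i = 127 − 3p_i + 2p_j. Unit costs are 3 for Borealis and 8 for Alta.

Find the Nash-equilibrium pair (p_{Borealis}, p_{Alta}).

Borealis's profit: π = (p_{Borealis} − 3)(127 − 3p_{Borealis} + 2p_{Alta}).
∂π/∂p_{Borealis} = 136 − 6p_{Borealis} + 2p_{Alta} = 0 ⇒ p_{Borealis} = 68/3 + (1/3)p_{Alta}.
Similarly p_{Alta} = 151/6 + (1/3)p_{Borealis}.
Plugging p_{Alta} into Borealis's best response: p_{Borealis} = 68/3 + (1/3)(151/6 + (1/3)p_{Borealis}) ⇒ (8/9)p_{Borealis} = 559/18, so p_{Borealis} = 34.9375.
Then p_{Alta} = 151/6 + (1/3)·34.9375 = 36.8125.

34.9375, 36.8125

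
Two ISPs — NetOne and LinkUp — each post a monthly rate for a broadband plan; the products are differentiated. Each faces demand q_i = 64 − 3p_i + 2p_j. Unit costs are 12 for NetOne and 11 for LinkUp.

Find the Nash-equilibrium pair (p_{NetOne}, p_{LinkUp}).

24.8125, 24.4375

NetOne's profit: π = (p_{NetOne} − 12)(64 − 3p_{NetOne} + 2p_{LinkUp}).
∂π/∂p_{NetOne} = 100 − 6p_{NetOne} + 2p_{LinkUp} = 0 ⇒ p_{NetOne} = 50/3 + (1/3)p_{LinkUp}.
Similarly p_{LinkUp} = 97/6 + (1/3)p_{NetOne}.
Plugging p_{LinkUp} into NetOne's best response: p_{NetOne} = 50/3 + (1/3)(97/6 + (1/3)p_{NetOne}) ⇒ (8/9)p_{NetOne} = 397/18, so p_{NetOne} = 24.8125.
Then p_{LinkUp} = 97/6 + (1/3)·24.8125 = 24.4375.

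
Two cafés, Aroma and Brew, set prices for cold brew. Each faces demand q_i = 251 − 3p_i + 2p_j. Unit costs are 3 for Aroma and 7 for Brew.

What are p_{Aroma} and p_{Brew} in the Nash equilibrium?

65.75, 67.25

Aroma's profit: π = (p_{Aroma} − 3)(251 − 3p_{Aroma} + 2p_{Brew}).
∂π/∂p_{Aroma} = 260 − 6p_{Aroma} + 2p_{Brew} = 0 ⇒ p_{Aroma} = 130/3 + (1/3)p_{Brew}.
Similarly p_{Brew} = 136/3 + (1/3)p_{Aroma}.
Solving the two reaction functions simultaneously: (1 − (1/3)(1/3))p_{Aroma} = 130/3 + (1/3)·(136/3), so (8/9)p_{Aroma} = 526/9 and p_{Aroma} = 65.75.
Then p_{Brew} = 136/3 + (1/3)·65.75 = 67.25.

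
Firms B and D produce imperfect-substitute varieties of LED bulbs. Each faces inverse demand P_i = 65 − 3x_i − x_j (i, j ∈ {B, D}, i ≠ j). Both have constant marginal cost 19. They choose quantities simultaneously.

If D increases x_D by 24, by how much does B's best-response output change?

-4

Firm B's profit: π = x_B(65 − 3x_B − x_D) − 19x_B.
∂π/∂x_B = 46 − 6x_B − x_D = 0 ⇒ x_B = 23/3 − (1/6)x_D.
The reaction-function slope is −1/6, so a 24-unit rise in x_D moves x_B by −1/6 × 24 = −4. B's best response falls — the actions are strategic substitutes.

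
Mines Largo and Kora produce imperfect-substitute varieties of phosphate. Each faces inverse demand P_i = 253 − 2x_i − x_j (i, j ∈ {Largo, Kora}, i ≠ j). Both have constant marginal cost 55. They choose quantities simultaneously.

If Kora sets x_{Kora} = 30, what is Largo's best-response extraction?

42

Mine Largo's profit: π = x_{Largo}(253 − 2x_{Largo} − x_{Kora}) − 55x_{Largo}.
∂π/∂x_{Largo} = 198 − 4x_{Largo} − x_{Kora} = 0 ⇒ x_{Largo} = 49.5 − 0.25x_{Kora}.
At x_{Kora} = 30: x_{Largo} = 49.5 − 0.25·30 = 42.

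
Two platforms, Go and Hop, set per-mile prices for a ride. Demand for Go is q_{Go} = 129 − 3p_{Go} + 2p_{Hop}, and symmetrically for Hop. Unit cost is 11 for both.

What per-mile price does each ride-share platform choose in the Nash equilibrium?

40.5

Go's profit: π = (p_{Go} − 11)(129 − 3p_{Go} + 2p_{Hop}).
∂π/∂p_{Go} = 162 − 6p_{Go} + 2p_{Hop} = 0 ⇒ p_{Go} = 27 + (1/3)p_{Hop}.
The game is symmetric, so in equilibrium p_{Hop} = p_{Go}: the reaction function gives (2/3)p_{Go} = 27, hence p_{Go} = 40.5.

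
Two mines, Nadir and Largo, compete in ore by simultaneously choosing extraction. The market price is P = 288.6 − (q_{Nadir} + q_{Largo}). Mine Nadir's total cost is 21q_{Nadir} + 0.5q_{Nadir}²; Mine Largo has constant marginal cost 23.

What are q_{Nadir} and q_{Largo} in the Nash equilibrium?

Mine Nadir's profit: π = q_{Nadir}(288.6 − (q_{Nadir} + q_{Largo})) − 21q_{Nadir} − 0.5q_{Nadir}².
∂π/∂q_{Nadir} = 267.6 − 3q_{Nadir} − q_{Largo} = 0, so q_{Nadir} = 89.2 − (1/3)q_{Largo}.
For Largo: ∂π/∂q_{Largo} = 265.6 − 2q_{Largo} − q_{Nadir} = 0 ⇒ q_{Largo} = 132.8 − 0.5q_{Nadir}.
Substituting the second reaction function into the first: q_{Nadir} = 89.2 − (1/3)(132.8 − 0.5q_{Nadir}), which gives (5/6)q_{Nadir} = 674/15 ⇒ q_{Nadir} = 53.92.
Then q_{Largo} = 132.8 − 0.5·53.92 = 105.84.

53.92, 105.84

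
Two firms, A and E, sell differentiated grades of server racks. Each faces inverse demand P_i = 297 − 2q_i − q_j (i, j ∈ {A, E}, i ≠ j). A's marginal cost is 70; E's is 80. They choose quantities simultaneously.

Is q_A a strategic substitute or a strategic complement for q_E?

Firm A's profit: π = q_A(297 − 2q_A − q_E) − 70q_A.
∂π/∂q_A = 227 − 4q_A − q_E = 0 ⇒ q_A = 56.75 − 0.25q_E.
The best-response slope dq_A/dq_E = −0.25 < 0: the reaction function is downward-sloping, so the choices are strategic substitutes.

strategic substitutes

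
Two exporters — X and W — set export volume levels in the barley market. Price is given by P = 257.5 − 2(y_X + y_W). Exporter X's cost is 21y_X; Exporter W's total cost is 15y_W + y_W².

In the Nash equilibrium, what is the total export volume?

Exporter X's profit: π = y_X(257.5 − 2(y_X + y_W)) − 21y_X.
∂π/∂y_X = 236.5 − 4y_X − 2y_W = 0, so y_X = 59.125 − 0.5y_W.
For W: ∂π/∂y_W = 242.5 − 6y_W − 2y_X = 0 ⇒ y_W = 485/12 − (1/3)y_X.
Substituting the second reaction function into the first: y_X = 59.125 − 0.5(485/12 − (1/3)y_X), which gives (5/6)y_X = 467/12 ⇒ y_X = 46.7.
Then y_W = 485/12 − (1/3)·46.7 = 24.85.
Total export volume: 46.7 + 24.85 = 71.55.

71.55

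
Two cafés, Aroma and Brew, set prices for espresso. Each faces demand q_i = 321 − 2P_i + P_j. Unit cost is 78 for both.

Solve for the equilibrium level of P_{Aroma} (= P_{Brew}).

159

Aroma's profit: π = (P_{Aroma} − 78)(321 − 2P_{Aroma} + P_{Brew}).
∂π/∂P_{Aroma} = 477 − 4P_{Aroma} + P_{Brew} = 0 ⇒ P_{Aroma} = 119.25 + 0.25P_{Brew}.
By symmetry P_{Brew} = P_{Aroma}; substituting into the reaction function, 0.75P_{Aroma} = 119.25 and P_{Aroma} = 159.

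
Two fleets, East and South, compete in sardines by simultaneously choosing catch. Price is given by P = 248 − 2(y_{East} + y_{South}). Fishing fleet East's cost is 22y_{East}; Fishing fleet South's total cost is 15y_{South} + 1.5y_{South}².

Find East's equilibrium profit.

Fishing fleet East's profit: π = y_{East}(248 − 2(y_{East} + y_{South})) − 22y_{East}.
∂π/∂y_{East} = 226 − 4y_{East} − 2y_{South} = 0, so y_{East} = 56.5 − 0.5y_{South}.
For South: ∂π/∂y_{South} = 233 − 7y_{South} − 2y_{East} = 0 ⇒ y_{South} = 233/7 − (2/7)y_{East}.
Substituting the second reaction function into the first: y_{East} = 56.5 − 0.5(233/7 − (2/7)y_{East}), which gives (6/7)y_{East} = 279/7 ⇒ y_{East} = 46.5.
Then y_{South} = 233/7 − (2/7)·46.5 = 20.
Price P = 248 − 2·66.5 = 115.
East's profit: (115 − 22)·46.5 = 4324.5.

4324.5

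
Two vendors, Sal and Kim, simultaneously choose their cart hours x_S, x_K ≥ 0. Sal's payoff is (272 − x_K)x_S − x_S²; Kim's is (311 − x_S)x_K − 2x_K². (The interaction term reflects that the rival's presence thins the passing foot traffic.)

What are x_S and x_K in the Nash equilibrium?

111, 50

Expanding Sal's payoff: 272x_S − x_Kx_S − x_S².
∂π/∂x_S = 272 − x_K − 2x_S = 0, so x_S = 136 − 0.5x_K.
Likewise for Kim: x_K = 77.75 − 0.25x_S.
Solving the two reaction functions simultaneously: (1 − (−0.5)(−0.25))x_S = 136 − 0.5·77.75, so 0.875x_S = 97.125 and x_S = 111.
Then x_K = 77.75 − 0.25·111 = 50.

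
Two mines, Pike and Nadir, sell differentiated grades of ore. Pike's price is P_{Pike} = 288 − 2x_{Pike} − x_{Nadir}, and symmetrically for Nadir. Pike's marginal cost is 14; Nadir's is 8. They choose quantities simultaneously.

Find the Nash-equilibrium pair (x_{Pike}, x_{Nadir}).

Mine Pike's profit: π = x_{Pike}(288 − 2x_{Pike} − x_{Nadir}) − 14x_{Pike}.
∂π/∂x_{Pike} = 274 − 4x_{Pike} − x_{Nadir} = 0 ⇒ x_{Pike} = 68.5 − 0.25x_{Nadir}.
Similarly x_{Nadir} = 70 − 0.25x_{Pike}.
Plugging x_{Nadir} into Pike's best response: x_{Pike} = 68.5 − 0.25(70 − 0.25x_{Pike}) ⇒ 0.9375x_{Pike} = 51, so x_{Pike} = 54.4.
Then x_{Nadir} = 70 − 0.25·54.4 = 56.4.

54.4, 56.4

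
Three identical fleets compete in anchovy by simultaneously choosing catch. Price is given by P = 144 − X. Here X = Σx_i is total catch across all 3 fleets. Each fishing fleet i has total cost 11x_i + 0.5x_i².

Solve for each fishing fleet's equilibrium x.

26.6

A representative fishing fleet's profit is π_i = x_i(144 − X) − 11x_i − 0.5x_i², with X = x_i + Σ_{j≠i} x_j.
First-order condition: 133 − 3x_i − Σ_{j≠i} x_j = 0.
Imposing symmetry (x_j = x for all j) turns Σ_{j≠i} x_j into 2x, so 133 = 5x and x = 26.6.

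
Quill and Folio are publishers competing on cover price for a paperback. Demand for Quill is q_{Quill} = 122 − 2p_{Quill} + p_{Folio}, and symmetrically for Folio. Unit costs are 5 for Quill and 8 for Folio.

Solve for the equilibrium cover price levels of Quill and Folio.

Quill's profit: π = (p_{Quill} − 5)(122 − 2p_{Quill} + p_{Folio}).
∂π/∂p_{Quill} = 132 − 4p_{Quill} + p_{Folio} = 0 ⇒ p_{Quill} = 33 + 0.25p_{Folio}.
Similarly p_{Folio} = 34.5 + 0.25p_{Quill}.
Substituting the second reaction function into the first: p_{Quill} = 33 + 0.25(34.5 + 0.25p_{Quill}), which gives 0.9375p_{Quill} = 41.625 ⇒ p_{Quill} = 44.4.
Then p_{Folio} = 34.5 + 0.25·44.4 = 45.6.

44.4, 45.6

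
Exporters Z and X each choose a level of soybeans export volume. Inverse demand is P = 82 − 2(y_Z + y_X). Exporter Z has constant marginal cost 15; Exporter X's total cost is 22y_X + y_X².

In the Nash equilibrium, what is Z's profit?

397.62

Exporter Z's profit: π = y_Z(82 − 2(y_Z + y_X)) − 15y_Z.
∂π/∂y_Z = 67 − 4y_Z − 2y_X = 0, so y_Z = 16.75 − 0.5y_X.
For X: ∂π/∂y_X = 60 − 6y_X − 2y_Z = 0 ⇒ y_X = 10 − (1/3)y_Z.
Solving the two reaction functions simultaneously: (1 − (−0.5)(−1/3))y_Z = 16.75 − 0.5·10, so (5/6)y_Z = 11.75 and y_Z = 14.1.
Then y_X = 10 − (1/3)·14.1 = 5.3.
Price P = 82 − 2·19.4 = 43.2.
Z's profit: (43.2 − 15)·14.1 = 397.62.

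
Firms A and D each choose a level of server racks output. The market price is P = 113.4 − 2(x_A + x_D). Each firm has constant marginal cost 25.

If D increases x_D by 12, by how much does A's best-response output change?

-6

Firm A's profit: π = x_A(113.4 − 2(x_A + x_D)) − 25x_A.
∂π/∂x_A = 88.4 − 4x_A − 2x_D = 0, so x_A = 22.1 − 0.5x_D.
The reaction-function slope is −0.5, so a 12-unit rise in x_D moves x_A by −0.5 × 12 = −6. A's best response falls — the actions are strategic substitutes.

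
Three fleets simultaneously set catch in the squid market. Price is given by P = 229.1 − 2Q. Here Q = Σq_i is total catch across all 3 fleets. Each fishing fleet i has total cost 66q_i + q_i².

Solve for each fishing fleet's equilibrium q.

16.31

A representative fishing fleet's profit is π_i = q_i(229.1 − 2Q) − 66q_i − q_i², with Q = q_i + Σ_{j≠i} q_j.
First-order condition: 163.1 − 6q_i − 2Σ_{j≠i} q_j = 0.
With identical fishing fleets, set every q_j = q: then 163.1 − 6q − 4q = 0, i.e. q = 163.1/10 = 16.31.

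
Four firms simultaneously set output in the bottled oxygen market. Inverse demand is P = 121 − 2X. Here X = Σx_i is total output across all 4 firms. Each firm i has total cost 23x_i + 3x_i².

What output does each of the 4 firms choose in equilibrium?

A representative firm's profit is π_i = x_i(121 − 2X) − 23x_i − 3x_i², with X = x_i + Σ_{j≠i} x_j.
First-order condition: 98 − 10x_i − 2Σ_{j≠i} x_j = 0.
Imposing symmetry (x_j = x for all j) turns Σ_{j≠i} x_j into 3x, so 98 = 16x and x = 6.125.

6.125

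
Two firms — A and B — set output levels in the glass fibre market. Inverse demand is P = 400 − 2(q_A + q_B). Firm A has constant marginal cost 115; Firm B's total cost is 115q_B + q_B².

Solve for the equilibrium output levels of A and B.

Firm A's profit: π = q_A(400 − 2(q_A + q_B)) − 115q_A.
∂π/∂q_A = 285 − 4q_A − 2q_B = 0, so q_A = 71.25 − 0.5q_B.
For B: ∂π/∂q_B = 285 − 6q_B − 2q_A = 0 ⇒ q_B = 47.5 − (1/3)q_A.
Solving the two reaction functions simultaneously: (1 − (−0.5)(−1/3))q_A = 71.25 − 0.5·47.5, so (5/6)q_A = 47.5 and q_A = 57.
Then q_B = 47.5 − (1/3)·57 = 28.5.

57, 28.5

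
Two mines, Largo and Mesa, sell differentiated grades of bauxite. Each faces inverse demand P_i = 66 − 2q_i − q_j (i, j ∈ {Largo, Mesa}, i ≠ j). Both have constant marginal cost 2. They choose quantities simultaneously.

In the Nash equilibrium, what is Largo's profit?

327.68

Mine Largo's profit: π = q_{Largo}(66 − 2q_{Largo} − q_{Mesa}) − 2q_{Largo}.
∂π/∂q_{Largo} = 64 − 4q_{Largo} − q_{Mesa} = 0 ⇒ q_{Largo} = 16 − 0.25q_{Mesa}.
Setting q_{Largo} = q_{Mesa} in the reaction function: q_{Largo} = 16 − 0.25q_{Largo}, so q_{Largo} = 16 / 1.25 = 12.8.
P_{Largo} = 66 − 2·12.8 − 12.8 = 27.6.
Profit = (27.6 − 2)·12.8 = 327.68.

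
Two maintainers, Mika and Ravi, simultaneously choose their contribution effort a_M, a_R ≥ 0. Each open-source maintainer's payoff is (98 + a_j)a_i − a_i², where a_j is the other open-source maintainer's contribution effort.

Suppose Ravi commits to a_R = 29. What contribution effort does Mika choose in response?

63.5

Mika's payoff is (98 + a_R)a_M − a_M².
∂π/∂a_M = 98 + a_R − 2a_M = 0, so a_M = 49 + 0.5a_R.
At a_R = 29: a_M = 49 + 0.5·29 = 63.5.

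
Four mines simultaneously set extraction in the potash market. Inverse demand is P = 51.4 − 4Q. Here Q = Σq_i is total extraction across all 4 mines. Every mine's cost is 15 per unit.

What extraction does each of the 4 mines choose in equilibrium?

A representative mine's profit is π_i = q_i(51.4 − 4Q) − 15q_i, with Q = q_i + Σ_{j≠i} q_j.
First-order condition: 36.4 − 8q_i − 4Σ_{j≠i} q_j = 0.
In a symmetric equilibrium every mine chooses the same q, so Σ_{j≠i} q_j = 3q. The condition becomes 36.4 − 20q = 0, giving q = 36.4/20 = 1.82.

1.82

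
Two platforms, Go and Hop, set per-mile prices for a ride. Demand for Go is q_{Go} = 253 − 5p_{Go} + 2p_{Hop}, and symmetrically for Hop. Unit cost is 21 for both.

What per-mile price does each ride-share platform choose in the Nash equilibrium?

44.75

Go's profit: π = (p_{Go} − 21)(253 − 5p_{Go} + 2p_{Hop}).
∂π/∂p_{Go} = 358 − 10p_{Go} + 2p_{Hop} = 0 ⇒ p_{Go} = 35.8 + 0.2p_{Hop}.
Setting p_{Go} = p_{Hop} in the reaction function: p_{Go} = 35.8 + 0.2p_{Go}, so p_{Go} = 35.8 / 0.8 = 44.75.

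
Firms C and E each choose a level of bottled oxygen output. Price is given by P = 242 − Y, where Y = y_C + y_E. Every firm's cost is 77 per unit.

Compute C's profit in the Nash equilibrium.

3025

Firm C's profit: π = y_C(242 − (y_C + y_E)) − 77y_C.
∂π/∂y_C = 165 − 2y_C − y_E = 0, so y_C = 82.5 − 0.5y_E.
The game is symmetric, so in equilibrium y_E = y_C: the reaction function gives 1.5y_C = 82.5, hence y_C = 55.
Price P = 242 − 110 = 132.
C's profit: (132 − 77)·55 = 3025.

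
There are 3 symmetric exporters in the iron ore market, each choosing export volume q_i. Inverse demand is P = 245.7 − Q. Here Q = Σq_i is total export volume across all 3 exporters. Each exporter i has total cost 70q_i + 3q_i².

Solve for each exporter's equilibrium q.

A representative exporter's profit is π_i = q_i(245.7 − Q) − 70q_i − 3q_i², with Q = q_i + Σ_{j≠i} q_j.
First-order condition: 175.7 − 8q_i − Σ_{j≠i} q_j = 0.
Imposing symmetry (q_j = q for all j) turns Σ_{j≠i} q_j into 2q, so 175.7 = 10q and q = 17.57.

17.57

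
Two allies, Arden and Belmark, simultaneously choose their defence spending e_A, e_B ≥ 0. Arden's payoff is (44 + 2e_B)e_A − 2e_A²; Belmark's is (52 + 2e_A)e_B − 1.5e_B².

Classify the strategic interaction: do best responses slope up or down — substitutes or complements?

Expanding Arden's payoff: 44e_A + 2e_Be_A − 2e_A².
∂π/∂e_A = 44 + 2e_B − 4e_A = 0, so e_A = 11 + 0.5e_B.
The best-response slope de_A/de_B = 0.5 > 0: the reaction function is upward-sloping, so the choices are strategic complements.

strategic complements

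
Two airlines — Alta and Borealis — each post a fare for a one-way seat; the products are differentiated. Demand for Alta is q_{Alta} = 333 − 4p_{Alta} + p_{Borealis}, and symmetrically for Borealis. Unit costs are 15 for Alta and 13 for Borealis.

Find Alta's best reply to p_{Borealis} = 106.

62.375

Alta's profit: π = (p_{Alta} − 15)(333 − 4p_{Alta} + p_{Borealis}).
∂π/∂p_{Alta} = 393 − 8p_{Alta} + p_{Borealis} = 0 ⇒ p_{Alta} = 49.125 + 0.125p_{Borealis}.
At p_{Borealis} = 106: p_{Alta} = 49.125 + 0.125·106 = 62.375.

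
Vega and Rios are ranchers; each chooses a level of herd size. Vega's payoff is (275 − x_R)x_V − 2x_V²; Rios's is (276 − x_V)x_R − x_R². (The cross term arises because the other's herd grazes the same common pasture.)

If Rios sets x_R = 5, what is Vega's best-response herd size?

67.5

Expanding Vega's payoff: 275x_V − x_Rx_V − 2x_V².
∂π/∂x_V = 275 − x_R − 4x_V = 0, so x_V = 68.75 − 0.25x_R.
At x_R = 5: x_V = 68.75 − 0.25·5 = 67.5.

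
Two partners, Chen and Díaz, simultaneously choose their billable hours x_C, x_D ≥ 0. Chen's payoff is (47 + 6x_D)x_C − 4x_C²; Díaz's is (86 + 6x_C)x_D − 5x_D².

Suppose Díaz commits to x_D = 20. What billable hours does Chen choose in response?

Expanding Chen's payoff: 47x_C + 6x_Dx_C − 4x_C².
∂π/∂x_C = 47 + 6x_D − 8x_C = 0, so x_C = 5.875 + 0.75x_D.
At x_D = 20: x_C = 5.875 + 0.75·20 = 20.875.

20.875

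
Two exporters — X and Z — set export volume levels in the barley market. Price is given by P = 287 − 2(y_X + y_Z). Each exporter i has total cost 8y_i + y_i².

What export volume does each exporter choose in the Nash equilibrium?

34.875

Exporter X's profit: π = y_X(287 − 2(y_X + y_Z)) − 8y_X − y_X².
∂π/∂y_X = 279 − 6y_X − 2y_Z = 0, so y_X = 46.5 − (1/3)y_Z.
The game is symmetric, so in equilibrium y_Z = y_X: the reaction function gives (4/3)y_X = 46.5, hence y_X = 34.875.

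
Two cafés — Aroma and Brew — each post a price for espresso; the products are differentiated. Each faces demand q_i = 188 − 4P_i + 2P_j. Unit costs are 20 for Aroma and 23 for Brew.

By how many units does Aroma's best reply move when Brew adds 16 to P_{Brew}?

Aroma's profit: π = (P_{Aroma} − 20)(188 − 4P_{Aroma} + 2P_{Brew}).
∂π/∂P_{Aroma} = 268 − 8P_{Aroma} + 2P_{Brew} = 0 ⇒ P_{Aroma} = 33.5 + 0.25P_{Brew}.
The reaction-function slope is 0.25, so a 16-unit rise in P_{Brew} moves P_{Aroma} by 0.25 × 16 = 4. Aroma's best response rises — the actions are strategic complements.

4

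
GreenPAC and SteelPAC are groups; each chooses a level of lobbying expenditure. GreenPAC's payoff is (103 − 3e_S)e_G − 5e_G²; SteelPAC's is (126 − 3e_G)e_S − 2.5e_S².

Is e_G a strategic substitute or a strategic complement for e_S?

strategic substitutes

Expanding GreenPAC's payoff: 103e_G − 3e_Se_G − 5e_G².
∂π/∂e_G = 103 − 3e_S − 10e_G = 0, so e_G = 10.3 − 0.3e_S.
The best-response slope de_G/de_S = −0.3 < 0: the reaction function is downward-sloping, so the choices are strategic substitutes.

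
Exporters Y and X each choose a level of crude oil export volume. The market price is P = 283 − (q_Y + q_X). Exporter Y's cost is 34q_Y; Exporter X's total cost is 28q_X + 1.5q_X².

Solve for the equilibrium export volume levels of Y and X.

Exporter Y's profit: π = q_Y(283 − (q_Y + q_X)) − 34q_Y.
∂π/∂q_Y = 249 − 2q_Y − q_X = 0, so q_Y = 124.5 − 0.5q_X.
For X: ∂π/∂q_X = 255 − 5q_X − q_Y = 0 ⇒ q_X = 51 − 0.2q_Y.
Solving the two reaction functions simultaneously: (1 − (−0.5)(−0.2))q_Y = 124.5 − 0.5·51, so 0.9q_Y = 99 and q_Y = 110.
Then q_X = 51 − 0.2·110 = 29.

110, 29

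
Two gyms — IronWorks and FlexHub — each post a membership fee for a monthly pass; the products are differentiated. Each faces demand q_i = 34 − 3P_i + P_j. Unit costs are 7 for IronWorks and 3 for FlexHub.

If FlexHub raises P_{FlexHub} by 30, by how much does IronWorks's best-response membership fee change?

IronWorks's profit: π = (P_{IronWorks} − 7)(34 − 3P_{IronWorks} + P_{FlexHub}).
∂π/∂P_{IronWorks} = 55 − 6P_{IronWorks} + P_{FlexHub} = 0 ⇒ P_{IronWorks} = 55/6 + (1/6)P_{FlexHub}.
The reaction-function slope is 1/6, so a 30-unit rise in P_{FlexHub} moves P_{IronWorks} by 1/6 × 30 = 5. IronWorks's best response rises — the actions are strategic complements.

5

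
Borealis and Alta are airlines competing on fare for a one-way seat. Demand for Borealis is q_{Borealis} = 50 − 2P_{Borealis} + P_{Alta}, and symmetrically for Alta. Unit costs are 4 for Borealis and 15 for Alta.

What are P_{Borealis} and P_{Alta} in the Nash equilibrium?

Borealis's profit: π = (P_{Borealis} − 4)(50 − 2P_{Borealis} + P_{Alta}).
∂π/∂P_{Borealis} = 58 − 4P_{Borealis} + P_{Alta} = 0 ⇒ P_{Borealis} = 14.5 + 0.25P_{Alta}.
Similarly P_{Alta} = 20 + 0.25P_{Borealis}.
Substituting the second reaction function into the first: P_{Borealis} = 14.5 + 0.25(20 + 0.25P_{Borealis}), which gives 0.9375P_{Borealis} = 19.5 ⇒ P_{Borealis} = 20.8.
Then P_{Alta} = 20 + 0.25·20.8 = 25.2.

20.8, 25.2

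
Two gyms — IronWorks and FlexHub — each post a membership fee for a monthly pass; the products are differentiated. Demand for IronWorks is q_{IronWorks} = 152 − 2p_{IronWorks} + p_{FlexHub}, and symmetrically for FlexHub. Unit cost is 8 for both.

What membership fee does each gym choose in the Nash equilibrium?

56

IronWorks's profit: π = (p_{IronWorks} − 8)(152 − 2p_{IronWorks} + p_{FlexHub}).
∂π/∂p_{IronWorks} = 168 − 4p_{IronWorks} + p_{FlexHub} = 0 ⇒ p_{IronWorks} = 42 + 0.25p_{FlexHub}.
The game is symmetric, so in equilibrium p_{FlexHub} = p_{IronWorks}: the reaction function gives 0.75p_{IronWorks} = 42, hence p_{IronWorks} = 56.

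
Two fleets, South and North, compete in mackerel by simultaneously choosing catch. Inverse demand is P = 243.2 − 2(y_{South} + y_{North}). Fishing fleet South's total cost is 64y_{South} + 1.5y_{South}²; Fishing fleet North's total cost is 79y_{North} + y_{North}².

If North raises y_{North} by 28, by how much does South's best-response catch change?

Fishing fleet South's profit: π = y_{South}(243.2 − 2(y_{South} + y_{North})) − 64y_{South} − 1.5y_{South}².
∂π/∂y_{South} = 179.2 − 7y_{South} − 2y_{North} = 0, so y_{South} = 25.6 − (2/7)y_{North}.
The reaction-function slope is −2/7, so a 28-unit rise in y_{North} moves y_{South} by −2/7 × 28 = −8. South's best response falls — the actions are strategic substitutes.

-8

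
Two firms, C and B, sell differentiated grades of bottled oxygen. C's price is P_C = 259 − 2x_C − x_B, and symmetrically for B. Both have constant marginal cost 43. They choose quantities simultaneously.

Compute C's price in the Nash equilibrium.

Firm C's profit: π = x_C(259 − 2x_C − x_B) − 43x_C.
∂π/∂x_C = 216 − 4x_C − x_B = 0 ⇒ x_C = 54 − 0.25x_B.
Setting x_C = x_B in the reaction function: x_C = 54 − 0.25x_C, so x_C = 54 / 1.25 = 43.2.
P_C = 259 − 2·43.2 − 43.2 = 129.4.

129.4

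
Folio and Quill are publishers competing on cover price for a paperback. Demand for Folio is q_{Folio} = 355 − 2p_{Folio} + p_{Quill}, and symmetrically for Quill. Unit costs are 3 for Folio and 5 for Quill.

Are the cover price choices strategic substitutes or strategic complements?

Folio's profit: π = (p_{Folio} − 3)(355 − 2p_{Folio} + p_{Quill}).
∂π/∂p_{Folio} = 361 − 4p_{Folio} + p_{Quill} = 0 ⇒ p_{Folio} = 90.25 + 0.25p_{Quill}.
The best-response slope dp_{Folio}/dp_{Quill} = 0.25 > 0: the reaction function is upward-sloping, so the choices are strategic complements.

strategic complements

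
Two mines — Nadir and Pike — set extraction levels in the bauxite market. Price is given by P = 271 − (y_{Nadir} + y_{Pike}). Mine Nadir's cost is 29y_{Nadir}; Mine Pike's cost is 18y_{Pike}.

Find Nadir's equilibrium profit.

Mine Nadir's profit: π = y_{Nadir}(271 − (y_{Nadir} + y_{Pike})) − 29y_{Nadir}.
∂π/∂y_{Nadir} = 242 − 2y_{Nadir} − y_{Pike} = 0, so y_{Nadir} = 121 − 0.5y_{Pike}.
By the same steps for Pike: y_{Pike} = 126.5 − 0.5y_{Nadir}.
Substituting the second reaction function into the first: y_{Nadir} = 121 − 0.5(126.5 − 0.5y_{Nadir}), which gives 0.75y_{Nadir} = 57.75 ⇒ y_{Nadir} = 77.
Then y_{Pike} = 126.5 − 0.5·77 = 88.
Price P = 271 − 165 = 106.
Nadir's profit: (106 − 29)·77 = 5929.

5929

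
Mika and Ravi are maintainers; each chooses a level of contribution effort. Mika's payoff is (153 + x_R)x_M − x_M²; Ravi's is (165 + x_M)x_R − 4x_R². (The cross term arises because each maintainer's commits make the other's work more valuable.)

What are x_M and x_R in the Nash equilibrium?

Expanding Mika's payoff: 153x_M + x_Rx_M − x_M².
∂π/∂x_M = 153 + x_R − 2x_M = 0, so x_M = 76.5 + 0.5x_R.
Likewise for Ravi: x_R = 20.625 + 0.125x_M.
Substituting the second reaction function into the first: x_M = 76.5 + 0.5(20.625 + 0.125x_M), which gives 0.9375x_M = 86.8125 ⇒ x_M = 92.6.
Then x_R = 20.625 + 0.125·92.6 = 32.2.

92.6, 32.2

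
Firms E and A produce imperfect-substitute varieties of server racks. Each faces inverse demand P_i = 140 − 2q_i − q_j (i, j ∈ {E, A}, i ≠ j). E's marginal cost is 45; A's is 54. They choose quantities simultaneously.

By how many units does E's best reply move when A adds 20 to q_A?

Firm E's profit: π = q_E(140 − 2q_E − q_A) − 45q_E.
∂π/∂q_E = 95 − 4q_E − q_A = 0 ⇒ q_E = 23.75 − 0.25q_A.
The reaction-function slope is −0.25, so a 20-unit rise in q_A moves q_E by −0.25 × 20 = −5. E's best response falls — the actions are strategic substitutes.

-5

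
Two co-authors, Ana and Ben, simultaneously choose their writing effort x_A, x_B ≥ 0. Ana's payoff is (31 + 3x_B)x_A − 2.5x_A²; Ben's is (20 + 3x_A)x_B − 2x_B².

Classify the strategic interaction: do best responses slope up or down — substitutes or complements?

strategic complements

Expanding Ana's payoff: 31x_A + 3x_Bx_A − 2.5x_A².
∂π/∂x_A = 31 + 3x_B − 5x_A = 0, so x_A = 6.2 + 0.6x_B.
The best-response slope dx_A/dx_B = 0.6 > 0: the reaction function is upward-sloping, so the choices are strategic complements.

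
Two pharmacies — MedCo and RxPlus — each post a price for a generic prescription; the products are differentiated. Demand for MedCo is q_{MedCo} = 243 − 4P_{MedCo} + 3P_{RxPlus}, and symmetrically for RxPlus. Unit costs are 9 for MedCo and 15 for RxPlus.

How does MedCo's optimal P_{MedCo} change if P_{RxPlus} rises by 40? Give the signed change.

15

MedCo's profit: π = (P_{MedCo} − 9)(243 − 4P_{MedCo} + 3P_{RxPlus}).
∂π/∂P_{MedCo} = 279 − 8P_{MedCo} + 3P_{RxPlus} = 0 ⇒ P_{MedCo} = 34.875 + 0.375P_{RxPlus}.
The reaction-function slope is 0.375, so a 40-unit rise in P_{RxPlus} moves P_{MedCo} by 0.375 × 40 = 15. MedCo's best response rises — the actions are strategic complements.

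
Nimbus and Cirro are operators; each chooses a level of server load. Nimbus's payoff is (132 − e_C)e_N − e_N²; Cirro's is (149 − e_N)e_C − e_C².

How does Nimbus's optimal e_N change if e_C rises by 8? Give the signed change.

Expanding Nimbus's payoff: 132e_N − e_Ce_N − e_N².
∂π/∂e_N = 132 − e_C − 2e_N = 0, so e_N = 66 − 0.5e_C.
The reaction-function slope is −0.5, so an 8-unit rise in e_C moves e_N by −0.5 × 8 = −4. Nimbus's best response falls — the actions are strategic substitutes.

-4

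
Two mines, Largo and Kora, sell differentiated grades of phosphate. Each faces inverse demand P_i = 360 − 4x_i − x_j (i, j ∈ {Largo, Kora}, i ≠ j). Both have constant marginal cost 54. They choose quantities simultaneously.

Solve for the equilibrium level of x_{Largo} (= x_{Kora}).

34

Mine Largo's profit: π = x_{Largo}(360 − 4x_{Largo} − x_{Kora}) − 54x_{Largo}.
∂π/∂x_{Largo} = 306 − 8x_{Largo} − x_{Kora} = 0 ⇒ x_{Largo} = 38.25 − 0.125x_{Kora}.
The game is symmetric, so in equilibrium x_{Kora} = x_{Largo}: the reaction function gives 1.125x_{Largo} = 38.25, hence x_{Largo} = 34.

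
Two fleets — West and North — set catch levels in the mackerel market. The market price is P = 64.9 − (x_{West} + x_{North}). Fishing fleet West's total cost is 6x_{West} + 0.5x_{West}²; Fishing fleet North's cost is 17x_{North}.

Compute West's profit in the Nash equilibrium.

293.1606

Fishing fleet West's profit: π = x_{West}(64.9 − (x_{West} + x_{North})) − 6x_{West} − 0.5x_{West}².
∂π/∂x_{West} = 58.9 − 3x_{West} − x_{North} = 0, so x_{West} = 589/30 − (1/3)x_{North}.
For North: ∂π/∂x_{North} = 47.9 − 2x_{North} − x_{West} = 0 ⇒ x_{North} = 23.95 − 0.5x_{West}.
Solving the two reaction functions simultaneously: (1 − (−1/3)(−0.5))x_{West} = 589/30 − (1/3)·23.95, so (5/6)x_{West} = 11.65 and x_{West} = 13.98.
Then x_{North} = 23.95 − 0.5·13.98 = 16.96.
Price P = 64.9 − 30.94 = 33.96.
West's profit: (33.96 − 6)·13.98 − 0.5(13.98)² = 293.1606.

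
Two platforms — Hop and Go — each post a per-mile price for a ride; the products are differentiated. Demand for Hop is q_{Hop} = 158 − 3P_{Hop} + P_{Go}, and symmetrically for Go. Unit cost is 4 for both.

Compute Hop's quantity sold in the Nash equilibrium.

90

Hop's profit: π = (P_{Hop} − 4)(158 − 3P_{Hop} + P_{Go}).
∂π/∂P_{Hop} = 170 − 6P_{Hop} + P_{Go} = 0 ⇒ P_{Hop} = 85/3 + (1/6)P_{Go}.
The game is symmetric, so in equilibrium P_{Go} = P_{Hop}: the reaction function gives (5/6)P_{Hop} = 85/3, hence P_{Hop} = 34.
q_{Hop} = 158 − 3·34 + 34 = 90.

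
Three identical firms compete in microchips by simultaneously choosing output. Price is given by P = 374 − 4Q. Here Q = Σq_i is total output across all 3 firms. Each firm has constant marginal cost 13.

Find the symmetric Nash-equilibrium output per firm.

A representative firm's profit is π_i = q_i(374 − 4Q) − 13q_i, with Q = q_i + Σ_{j≠i} q_j.
First-order condition: 361 − 8q_i − 4Σ_{j≠i} q_j = 0.
Imposing symmetry (q_j = q for all j) turns Σ_{j≠i} q_j into 2q, so 361 = 16q and q = 22.5625.

22.5625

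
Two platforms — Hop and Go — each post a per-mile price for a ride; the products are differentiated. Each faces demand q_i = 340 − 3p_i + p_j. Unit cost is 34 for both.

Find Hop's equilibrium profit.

Hop's profit: π = (p_{Hop} − 34)(340 − 3p_{Hop} + p_{Go}).
∂π/∂p_{Hop} = 442 − 6p_{Hop} + p_{Go} = 0 ⇒ p_{Hop} = 221/3 + (1/6)p_{Go}.
Setting p_{Hop} = p_{Go} in the reaction function: p_{Hop} = 221/3 + (1/6)p_{Hop}, so p_{Hop} = (221/3) / (5/6) = 88.4.
q_{Hop} = 340 − 3·88.4 + 88.4 = 163.2.
Profit = (88.4 − 34)·163.2 = 8878.08.

8878.08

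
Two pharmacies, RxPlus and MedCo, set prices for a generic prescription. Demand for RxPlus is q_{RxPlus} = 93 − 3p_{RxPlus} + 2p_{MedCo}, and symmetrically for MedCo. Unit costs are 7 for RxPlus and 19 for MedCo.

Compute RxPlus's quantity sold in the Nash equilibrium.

71.25

RxPlus's profit: π = (p_{RxPlus} − 7)(93 − 3p_{RxPlus} + 2p_{MedCo}).
∂π/∂p_{RxPlus} = 114 − 6p_{RxPlus} + 2p_{MedCo} = 0 ⇒ p_{RxPlus} = 19 + (1/3)p_{MedCo}.
Similarly p_{MedCo} = 25 + (1/3)p_{RxPlus}.
Substituting the second reaction function into the first: p_{RxPlus} = 19 + (1/3)(25 + (1/3)p_{RxPlus}), which gives (8/9)p_{RxPlus} = 82/3 ⇒ p_{RxPlus} = 30.75.
Then p_{MedCo} = 25 + (1/3)·30.75 = 35.25.
q_{RxPlus} = 93 − 3·30.75 + 2·35.25 = 71.25.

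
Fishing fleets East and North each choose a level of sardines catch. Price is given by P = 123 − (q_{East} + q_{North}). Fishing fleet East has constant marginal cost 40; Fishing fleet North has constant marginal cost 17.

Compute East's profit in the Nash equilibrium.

Fishing fleet East's profit: π = q_{East}(123 − (q_{East} + q_{North})) − 40q_{East}.
∂π/∂q_{East} = 83 − 2q_{East} − q_{North} = 0, so q_{East} = 41.5 − 0.5q_{North}.
By the same steps for North: q_{North} = 53 − 0.5q_{East}.
Solving the two reaction functions simultaneously: (1 − (−0.5)(−0.5))q_{East} = 41.5 − 0.5·53, so 0.75q_{East} = 15 and q_{East} = 20.
Then q_{North} = 53 − 0.5·20 = 43.
Price P = 123 − 63 = 60.
East's profit: (60 − 40)·20 = 400.

400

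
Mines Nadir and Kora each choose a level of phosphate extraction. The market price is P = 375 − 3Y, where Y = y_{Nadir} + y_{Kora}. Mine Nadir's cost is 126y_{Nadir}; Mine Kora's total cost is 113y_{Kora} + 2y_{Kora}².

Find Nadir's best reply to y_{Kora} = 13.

Mine Nadir's profit: π = y_{Nadir}(375 − 3(y_{Nadir} + y_{Kora})) − 126y_{Nadir}.
∂π/∂y_{Nadir} = 249 − 6y_{Nadir} − 3y_{Kora} = 0, so y_{Nadir} = 41.5 − 0.5y_{Kora}.
At y_{Kora} = 13: y_{Nadir} = 41.5 − 0.5·13 = 35.

35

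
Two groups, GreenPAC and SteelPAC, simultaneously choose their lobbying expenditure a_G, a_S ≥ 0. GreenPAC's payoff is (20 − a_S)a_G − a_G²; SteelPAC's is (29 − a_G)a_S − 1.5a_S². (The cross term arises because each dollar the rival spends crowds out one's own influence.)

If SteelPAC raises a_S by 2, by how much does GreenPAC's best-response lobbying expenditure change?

-1

Expanding GreenPAC's payoff: 20a_G − a_Sa_G − a_G².
∂π/∂a_G = 20 − a_S − 2a_G = 0, so a_G = 10 − 0.5a_S.
The reaction-function slope is −0.5, so a 2-unit rise in a_S moves a_G by −0.5 × 2 = −1. GreenPAC's best response falls — the actions are strategic substitutes.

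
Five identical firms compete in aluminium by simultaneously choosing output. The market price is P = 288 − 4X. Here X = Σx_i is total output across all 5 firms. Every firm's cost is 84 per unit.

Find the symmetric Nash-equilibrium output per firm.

A representative firm's profit is π_i = x_i(288 − 4X) − 84x_i, with X = x_i + Σ_{j≠i} x_j.
First-order condition: 204 − 8x_i − 4Σ_{j≠i} x_j = 0.
In a symmetric equilibrium every firm chooses the same x, so Σ_{j≠i} x_j = 4x. The condition becomes 204 − 24x = 0, giving x = 204/24 = 8.5.

8.5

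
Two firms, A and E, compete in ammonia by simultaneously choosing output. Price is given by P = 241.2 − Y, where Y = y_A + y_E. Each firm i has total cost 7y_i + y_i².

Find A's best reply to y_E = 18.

54.05

Firm A's profit: π = y_A(241.2 − (y_A + y_E)) − 7y_A − y_A².
∂π/∂y_A = 234.2 − 4y_A − y_E = 0, so y_A = 58.55 − 0.25y_E.
At y_E = 18: y_A = 58.55 − 0.25·18 = 54.05.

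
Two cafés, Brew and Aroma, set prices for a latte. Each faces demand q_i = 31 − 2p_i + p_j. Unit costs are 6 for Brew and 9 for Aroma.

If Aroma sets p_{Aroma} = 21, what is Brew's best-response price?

16

Brew's profit: π = (p_{Brew} − 6)(31 − 2p_{Brew} + p_{Aroma}).
∂π/∂p_{Brew} = 43 − 4p_{Brew} + p_{Aroma} = 0 ⇒ p_{Brew} = 10.75 + 0.25p_{Aroma}.
At p_{Aroma} = 21: p_{Brew} = 10.75 + 0.25·21 = 16.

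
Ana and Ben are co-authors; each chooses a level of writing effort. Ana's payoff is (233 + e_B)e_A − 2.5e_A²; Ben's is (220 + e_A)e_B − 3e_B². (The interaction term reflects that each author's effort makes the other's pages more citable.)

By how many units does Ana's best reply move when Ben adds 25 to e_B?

Expanding Ana's payoff: 233e_A + e_Be_A − 2.5e_A².
∂π/∂e_A = 233 + e_B − 5e_A = 0, so e_A = 46.6 + 0.2e_B.
The reaction-function slope is 0.2, so a 25-unit rise in e_B moves e_A by 0.2 × 25 = 5. Ana's best response rises — the actions are strategic complements.

5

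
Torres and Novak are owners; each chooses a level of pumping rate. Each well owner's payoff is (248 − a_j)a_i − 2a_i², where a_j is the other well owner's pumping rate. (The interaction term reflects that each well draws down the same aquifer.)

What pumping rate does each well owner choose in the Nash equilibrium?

49.6

Torres's payoff is (248 − a_N)a_T − 2a_T².
∂π/∂a_T = 248 − a_N − 4a_T = 0, so a_T = 62 − 0.25a_N.
Setting a_T = a_N in the reaction function: a_T = 62 − 0.25a_T, so a_T = 62 / 1.25 = 49.6.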